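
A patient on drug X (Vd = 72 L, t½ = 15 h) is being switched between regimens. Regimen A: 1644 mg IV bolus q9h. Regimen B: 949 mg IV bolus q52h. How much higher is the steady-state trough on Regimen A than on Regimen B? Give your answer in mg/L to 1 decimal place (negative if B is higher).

Regimen A: f = (1/2)^(9/15) ≈ 0.6598; Cmin,ss = (1644/72)·f/(1−f) ≈ 44.284 mg/L.
Regimen B: f = (1/2)^(52/15) ≈ 0.0905; Cmin,ss = (949/72)·f/(1−f) ≈ 1.312 mg/L.
Difference ≈ 44.284 − 1.312 ≈ 42.972 mg/L.

43.0 mg/L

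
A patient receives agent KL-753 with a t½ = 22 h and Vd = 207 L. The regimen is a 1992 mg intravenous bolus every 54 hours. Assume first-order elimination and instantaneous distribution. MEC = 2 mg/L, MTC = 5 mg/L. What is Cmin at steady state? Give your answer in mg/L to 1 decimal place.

k = ln2/t½ = ln2/22 ≈ 0.031507 h⁻¹; fraction remaining f = e^(−kτ) = e^(−0.031507×54) ≈ 0.1824.
Each bolus raises the concentration by D/Vd = 1992/207 ≈ 9.623 mg/L.
Steady-state trough Cmin,ss = C₀·f/(1−f) ≈ 9.623 × 0.1824/0.8176 ≈ 2.147 mg/L.
Trough 2.1 mg/L vs MEC 2 mg/L: adequate.

2.1 mg/L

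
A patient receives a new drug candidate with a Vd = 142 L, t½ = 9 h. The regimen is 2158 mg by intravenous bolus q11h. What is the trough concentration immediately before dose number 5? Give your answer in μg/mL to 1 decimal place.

11.0 μg/mL

f = (1/2)^(τ/t½) = (1/2)^(11/9) ≈ 0.4286.
C₀ = D/Vd = 2158/142 ≈ 15.197 μg/mL.
Before the 5th dose, 4 doses have been given. Superposition: Cmin = C₀·(f + f² + … + f^4).
≈ 15.197 × (0.4286 + 0.1837 + 0.0787 + 0.0337) ≈ 15.197 × 0.7247 ≈ 11.013 μg/mL.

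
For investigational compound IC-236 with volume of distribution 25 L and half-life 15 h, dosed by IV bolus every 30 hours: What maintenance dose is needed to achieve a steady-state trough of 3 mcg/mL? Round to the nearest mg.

225 mg

τ/t½ = 30/15 ≈ 2, so f = (1/2)^(30/15) ≈ 0.250000.
Cmin,ss = (D/Vd)·f/(1−f), so D = Cmin,ss·Vd·(1−f)/f.
D = 3 × 25 × (1−f)/f ≈ 3 × 25 × 3.00000 ≈ 225.00 mg.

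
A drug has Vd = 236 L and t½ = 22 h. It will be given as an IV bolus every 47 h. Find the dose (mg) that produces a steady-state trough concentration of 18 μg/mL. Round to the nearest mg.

τ/t½ = 47/22 ≈ 2.1364, so f = (1/2)^(47/22) ≈ 0.227452.
Cmin,ss = (D/Vd)·f/(1−f), so D = Cmin,ss·Vd·(1−f)/f.
D = 18 × 236 × (1−f)/f ≈ 18 × 236 × 3.39653 ≈ 14428.46 mg.

14428 mg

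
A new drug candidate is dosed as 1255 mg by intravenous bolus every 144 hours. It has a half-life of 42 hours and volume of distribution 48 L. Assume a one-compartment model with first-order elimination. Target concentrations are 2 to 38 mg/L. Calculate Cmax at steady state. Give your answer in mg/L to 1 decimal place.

τ/t½ = 144/42 ≈ 3.4286, so fraction remaining f = (1/2)^(144/42) ≈ 0.0929.
At steady state, accumulation factor R = 1/(1 − e^(−kτ)) ≈ 1.1024.
Each bolus raises the concentration by D/Vd = 1255/48 ≈ 26.146 mg/L.
Steady-state peak Cmax,ss = C₀·R ≈ 26.146 × 1.1024 ≈ 28.823 mg/L.
Peak 28.8 mg/L vs MTC 38 mg/L: below toxic threshold.

28.8 mg/L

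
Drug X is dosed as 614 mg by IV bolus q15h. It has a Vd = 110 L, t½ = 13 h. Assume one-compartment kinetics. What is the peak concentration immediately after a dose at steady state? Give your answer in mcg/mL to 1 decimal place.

Over one 15-h interval, 15/13 ≈ 1.1538 half-lives elapse, leaving f ≈ 0.4494 of each dose.
Accumulation ratio R = 1/(1 − f) ≈ 1/0.5506 ≈ 1.8162.
Each bolus raises the concentration by D/Vd = 614/110 ≈ 5.582 mcg/mL.
Steady-state peak Cmax,ss = C₀·R ≈ 5.582 × 1.8162 ≈ 10.138 mcg/mL.

10.1 mcg/mL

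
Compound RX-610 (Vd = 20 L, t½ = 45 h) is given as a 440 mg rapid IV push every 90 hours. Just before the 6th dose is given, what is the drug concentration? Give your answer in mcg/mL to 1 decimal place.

f = (1/2)^(τ/t½) = (1/2)^(90/45) ≈ 0.2500.
C₀ = D/Vd = 440/20 ≈ 22.000 mcg/mL.
Before the 6th dose, 5 doses have been given. Superposition: Cmin = C₀·(f + f² + … + f^5).
≈ 22.000 × (0.2500 + 0.0625 + 0.0156 + 0.0039 + 0.0010) ≈ 22.000 × 0.3330 ≈ 7.326 mcg/mL.

7.3 mcg/mL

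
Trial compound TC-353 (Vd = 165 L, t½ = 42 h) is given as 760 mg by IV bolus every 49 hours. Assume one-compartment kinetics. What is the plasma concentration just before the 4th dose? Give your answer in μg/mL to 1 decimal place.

f = (1/2)^(τ/t½) = (1/2)^(49/42) ≈ 0.4454.
C₀ = D/Vd = 760/165 ≈ 4.606 μg/mL.
Before the 4th dose, 3 doses have been given. Superposition: Cmin = C₀·(f + f² + … + f^3).
≈ 4.606 × (0.4454 + 0.1984 + 0.0884) ≈ 4.606 × 0.7322 ≈ 3.373 μg/mL.

3.4 μg/mL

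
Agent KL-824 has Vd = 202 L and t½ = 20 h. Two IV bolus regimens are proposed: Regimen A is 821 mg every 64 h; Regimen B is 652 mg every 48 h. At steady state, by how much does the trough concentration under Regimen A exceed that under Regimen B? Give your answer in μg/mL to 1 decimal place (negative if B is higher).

-0.3 μg/mL

Regimen A: f = (1/2)^(64/20) ≈ 0.1088; Cmin,ss = (821/202)·f/(1−f) ≈ 0.496 μg/mL.
Regimen B: f = (1/2)^(48/20) ≈ 0.1895; Cmin,ss = (652/202)·f/(1−f) ≈ 0.755 μg/mL.
Difference ≈ 0.496 − 0.755 ≈ -0.259 μg/mL.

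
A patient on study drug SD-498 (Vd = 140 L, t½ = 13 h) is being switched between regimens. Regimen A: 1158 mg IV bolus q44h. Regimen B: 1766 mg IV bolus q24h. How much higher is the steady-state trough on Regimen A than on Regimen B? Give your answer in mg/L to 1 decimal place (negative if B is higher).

Regimen A: f = (1/2)^(44/13) ≈ 0.0957; Cmin,ss = (1158/140)·f/(1−f) ≈ 0.875 mg/L.
Regimen B: f = (1/2)^(24/13) ≈ 0.2781; Cmin,ss = (1766/140)·f/(1−f) ≈ 4.859 mg/L.
Difference ≈ 0.875 − 4.859 ≈ -3.984 mg/L.

-4.0 mg/L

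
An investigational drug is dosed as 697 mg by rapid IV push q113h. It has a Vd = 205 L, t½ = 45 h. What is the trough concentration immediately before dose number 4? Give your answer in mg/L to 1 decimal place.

f = (1/2)^(τ/t½) = (1/2)^(113/45) ≈ 0.1754.
C₀ = D/Vd = 697/205 ≈ 3.400 mg/L.
Before the 4th dose, 3 doses have been given. Superposition: Cmin = C₀·(f + f² + … + f^3).
≈ 3.400 × (0.1754 + 0.0308 + 0.0054) ≈ 3.400 × 0.2116 ≈ 0.719 mg/L.

0.7 mg/L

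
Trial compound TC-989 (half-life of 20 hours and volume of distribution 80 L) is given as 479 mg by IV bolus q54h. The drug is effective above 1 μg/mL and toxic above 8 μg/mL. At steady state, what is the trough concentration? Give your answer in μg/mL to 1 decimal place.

1.1 μg/mL

τ/t½ = 54/20 ≈ 2.7, so fraction remaining f = (1/2)^(54/20) ≈ 0.1539.
At steady state, accumulation factor R = 1/(1 − e^(−kτ)) ≈ 1.1819.
Each bolus raises the concentration by D/Vd = 479/80 ≈ 5.987 μg/mL.
Steady-state peak Cmax,ss = C₀·R ≈ 5.987 × 1.1819 ≈ 7.076 μg/mL.
One interval later, Cmin,ss = Cmax,ss·e^(−kτ) ≈ 7.076 × 0.1539 ≈ 1.089 μg/mL.
Trough 1.1 μg/mL vs MEC 1 μg/mL: adequate.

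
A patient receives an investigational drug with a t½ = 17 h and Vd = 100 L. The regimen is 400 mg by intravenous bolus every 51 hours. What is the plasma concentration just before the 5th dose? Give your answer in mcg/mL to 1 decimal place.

0.6 mcg/mL

f = (1/2)^(τ/t½) = (1/2)^(51/17) ≈ 0.1250.
C₀ = D/Vd = 400/100 ≈ 4.000 mcg/mL.
Before the 5th dose, 4 doses have been given. Superposition: Cmin = C₀·(f + f² + … + f^4).
≈ 4.000 × (0.1250 + 0.0156 + 0.0020 + 0.0002) ≈ 4.000 × 0.1428 ≈ 0.571 mcg/mL.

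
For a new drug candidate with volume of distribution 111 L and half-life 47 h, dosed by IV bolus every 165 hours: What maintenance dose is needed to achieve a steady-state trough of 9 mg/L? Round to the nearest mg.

τ/t½ = 165/47 ≈ 3.5106, so f = (1/2)^(165/47) ≈ 0.087739.
Cmin,ss = (D/Vd)·f/(1−f), so D = Cmin,ss·Vd·(1−f)/f.
D = 9 × 111 × (1−f)/f ≈ 9 × 111 × 10.39744 ≈ 10387.04 mg.

10387 mg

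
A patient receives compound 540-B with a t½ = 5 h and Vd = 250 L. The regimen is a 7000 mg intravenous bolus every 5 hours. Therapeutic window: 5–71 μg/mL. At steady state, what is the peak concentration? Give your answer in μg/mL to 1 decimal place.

The dosing interval is 1 half-life, so f = 2^(−1) = 0.5.
Accumulation ratio R = 1/(1 − f) = 1/0.5 = 2/1.
Single-dose peak C₀ = D/Vd = 7000/250 = 28 μg/mL.
Steady-state peak Cmax,ss = C₀·R = 28 × 2/1 ≈ 56.000 μg/mL.
Peak 56.0 μg/mL vs MTC 71 μg/mL: below toxic threshold.

56.0 μg/mL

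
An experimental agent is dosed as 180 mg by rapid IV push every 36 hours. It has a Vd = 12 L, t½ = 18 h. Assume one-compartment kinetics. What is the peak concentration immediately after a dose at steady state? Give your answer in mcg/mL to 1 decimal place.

20.0 mcg/mL

The dosing interval is 2 half-lives, so f = 2^(−2) = 0.25.
At steady state, R = 1/(1 − 0.25) = 4/3.
Single-dose peak C₀ = D/Vd = 180/12 = 15 mcg/mL.
Steady-state peak Cmax,ss = C₀·R = 15 × 4/3 ≈ 20.000 mcg/mL.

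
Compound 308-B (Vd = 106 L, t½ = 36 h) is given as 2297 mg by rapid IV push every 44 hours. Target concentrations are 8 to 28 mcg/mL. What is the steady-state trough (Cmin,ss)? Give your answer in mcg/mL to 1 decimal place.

16.3 mcg/mL

k = ln2/t½ = ln2/36 ≈ 0.019254 h⁻¹; fraction remaining f = e^(−kτ) = e^(−0.019254×44) ≈ 0.4286.
Accumulation ratio R = 1/(1 − f) ≈ 1/0.5714 ≈ 1.7501.
Each bolus raises the concentration by D/Vd = 2297/106 ≈ 21.670 mcg/mL.
Cmax,ss = C₀/(1 − f) ≈ 21.670/0.5714 ≈ 37.924 mcg/mL.
One interval later, Cmin,ss = Cmax,ss·e^(−kτ) ≈ 37.924 × 0.4286 ≈ 16.254 mcg/mL.
Trough 16.3 mcg/mL vs MEC 8 mcg/mL: adequate.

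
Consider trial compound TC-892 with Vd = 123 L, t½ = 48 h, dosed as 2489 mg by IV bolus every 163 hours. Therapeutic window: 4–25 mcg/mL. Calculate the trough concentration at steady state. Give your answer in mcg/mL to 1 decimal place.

Over one 163-h interval, 163/48 ≈ 3.3958 half-lives elapse, leaving f ≈ 0.0950 of each dose.
Single-dose peak C₀ = D/Vd = 2489/123 ≈ 20.236 mcg/mL.
Steady-state trough Cmin,ss = C₀·f/(1−f) ≈ 20.236 × 0.0950/0.9050 ≈ 2.124 mcg/mL.
Trough 2.1 mcg/mL vs MEC 4 mcg/mL: subtherapeutic.

2.1 mcg/mL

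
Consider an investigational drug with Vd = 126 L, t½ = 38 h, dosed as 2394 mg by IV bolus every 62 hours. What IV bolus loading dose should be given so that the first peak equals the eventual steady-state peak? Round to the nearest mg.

3535 mg

f = (1/2)^(62/38) ≈ 0.322735; accumulation ratio R = 1/(1−f) ≈ 1.47653.
Loading dose to hit Cmax,ss on first dose: D_load = D_maint·R ≈ 2394 × 1.47653 ≈ 3534.81 mg.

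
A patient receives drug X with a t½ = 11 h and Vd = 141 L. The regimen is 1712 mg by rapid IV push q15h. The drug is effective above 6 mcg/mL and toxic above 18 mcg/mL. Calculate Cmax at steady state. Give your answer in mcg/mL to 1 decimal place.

Over one 15-h interval, 15/11 ≈ 1.3636 half-lives elapse, leaving f ≈ 0.3886 of each dose.
Accumulation ratio R = 1/(1 − f) ≈ 1/0.6114 ≈ 1.6356.
Single-dose peak C₀ = D/Vd = 1712/141 ≈ 12.142 mcg/mL.
Steady-state peak Cmax,ss = C₀·R ≈ 12.142 × 1.6356 ≈ 19.859 mcg/mL.
Peak 19.9 mcg/mL vs MTC 18 mcg/mL: exceeds toxic threshold.

19.9 mcg/mL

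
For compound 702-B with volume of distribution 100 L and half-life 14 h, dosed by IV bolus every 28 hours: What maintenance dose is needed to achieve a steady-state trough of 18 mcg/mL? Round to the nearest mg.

τ/t½ = 28/14 ≈ 2, so f = (1/2)^(28/14) ≈ 0.250000.
Cmin,ss = (D/Vd)·f/(1−f), so D = Cmin,ss·Vd·(1−f)/f.
D = 18 × 100 × (1−f)/f ≈ 18 × 100 × 3.00000 ≈ 5400.00 mg.

5400 mg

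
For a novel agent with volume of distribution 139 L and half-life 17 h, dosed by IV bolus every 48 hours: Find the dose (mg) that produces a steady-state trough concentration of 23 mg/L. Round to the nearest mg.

19434 mg

τ/t½ = 48/17 ≈ 2.8235, so f = (1/2)^(48/17) ≈ 0.141264.
Cmin,ss = (D/Vd)·f/(1−f), so D = Cmin,ss·Vd·(1−f)/f.
D = 23 × 139 × (1−f)/f ≈ 23 × 139 × 6.07894 ≈ 19434.37 mg.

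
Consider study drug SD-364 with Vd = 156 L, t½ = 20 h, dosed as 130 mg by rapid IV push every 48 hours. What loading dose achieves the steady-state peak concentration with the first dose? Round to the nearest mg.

160 mg

f = (1/2)^(48/20) ≈ 0.189465; accumulation ratio R = 1/(1−f) ≈ 1.23375.
Loading dose to hit Cmax,ss on first dose: D_load = D_maint·R ≈ 130 × 1.23375 ≈ 160.39 mg.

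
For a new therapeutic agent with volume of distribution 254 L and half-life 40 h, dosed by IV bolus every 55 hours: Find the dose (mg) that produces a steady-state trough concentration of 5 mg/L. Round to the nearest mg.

2024 mg

τ/t½ = 55/40 ≈ 1.375, so f = (1/2)^(55/40) ≈ 0.385553.
Cmin,ss = (D/Vd)·f/(1−f), so D = Cmin,ss·Vd·(1−f)/f.
D = 5 × 254 × (1−f)/f ≈ 5 × 254 × 1.59368 ≈ 2023.97 mg.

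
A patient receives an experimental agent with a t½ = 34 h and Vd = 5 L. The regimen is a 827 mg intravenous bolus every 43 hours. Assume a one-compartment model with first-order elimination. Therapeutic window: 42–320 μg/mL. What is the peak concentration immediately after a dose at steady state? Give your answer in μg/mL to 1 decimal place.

283.3 μg/mL

τ/t½ = 43/34 ≈ 1.2647, so fraction remaining f = (1/2)^(43/34) ≈ 0.4162.
At steady state, accumulation factor R = 1/(1 − e^(−kτ)) ≈ 1.7129.
Each bolus raises the concentration by D/Vd = 827/5 ≈ 165.400 μg/mL.
Steady-state peak Cmax,ss = C₀·R ≈ 165.400 × 1.7129 ≈ 283.314 μg/mL.
Peak 283.3 μg/mL vs MTC 320 μg/mL: below toxic threshold.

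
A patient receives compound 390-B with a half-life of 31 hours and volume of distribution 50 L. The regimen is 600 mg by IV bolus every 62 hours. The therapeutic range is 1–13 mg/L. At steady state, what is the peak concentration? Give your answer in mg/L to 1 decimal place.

16.0 mg/L

τ = 62 h = 2 half-lives, so f = (1/2)^2 = 0.25.
At steady state, R = 1/(1 − 0.25) = 4/3.
Single-dose peak C₀ = D/Vd = 600/50 = 12 mg/L.
Steady-state peak Cmax,ss = C₀·R = 12 × 4/3 ≈ 16.000 mg/L.
Peak 16.0 mg/L vs MTC 13 mg/L: exceeds toxic threshold.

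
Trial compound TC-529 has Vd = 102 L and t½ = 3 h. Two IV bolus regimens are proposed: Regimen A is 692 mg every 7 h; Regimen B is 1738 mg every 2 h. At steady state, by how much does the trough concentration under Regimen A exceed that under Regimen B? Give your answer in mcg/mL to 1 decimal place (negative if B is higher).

-27.3 mcg/mL

Regimen A: f = (1/2)^(7/3) ≈ 0.1984; Cmin,ss = (692/102)·f/(1−f) ≈ 1.679 mcg/mL.
Regimen B: f = (1/2)^(2/3) ≈ 0.6300; Cmin,ss = (1738/102)·f/(1−f) ≈ 29.013 mcg/mL.
Difference ≈ 1.679 − 29.013 ≈ -27.334 mcg/mL.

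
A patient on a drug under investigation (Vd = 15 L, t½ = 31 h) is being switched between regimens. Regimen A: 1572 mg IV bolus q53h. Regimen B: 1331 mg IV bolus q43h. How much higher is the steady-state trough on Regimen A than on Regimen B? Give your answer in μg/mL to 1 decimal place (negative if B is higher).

Regimen A: f = (1/2)^(53/31) ≈ 0.3057; Cmin,ss = (1572/15)·f/(1−f) ≈ 46.143 μg/mL.
Regimen B: f = (1/2)^(43/31) ≈ 0.3823; Cmin,ss = (1331/15)·f/(1−f) ≈ 54.918 μg/mL.
Difference ≈ 46.143 − 54.918 ≈ -8.775 μg/mL.

-8.8 μg/mL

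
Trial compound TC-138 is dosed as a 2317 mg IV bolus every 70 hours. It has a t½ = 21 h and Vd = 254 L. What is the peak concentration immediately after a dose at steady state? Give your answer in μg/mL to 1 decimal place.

10.1 μg/mL

k = ln2/t½ = ln2/21 ≈ 0.033007 h⁻¹; fraction remaining f = e^(−kτ) = e^(−0.033007×70) ≈ 0.0992.
Accumulation ratio R = 1/(1 − f) ≈ 1/0.9008 ≈ 1.1101.
Single-dose peak C₀ = D/Vd = 2317/254 ≈ 9.122 μg/mL.
Cmax,ss = C₀/(1 − f) ≈ 9.122/0.9008 ≈ 10.127 μg/mL.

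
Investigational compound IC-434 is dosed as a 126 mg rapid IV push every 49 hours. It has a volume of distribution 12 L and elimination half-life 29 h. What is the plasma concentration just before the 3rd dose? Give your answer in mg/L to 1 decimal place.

4.3 mg/L

f = (1/2)^(τ/t½) = (1/2)^(49/29) ≈ 0.3100.
C₀ = D/Vd = 126/12 ≈ 10.500 mg/L.
Before the 3rd dose, 2 doses have been given. Superposition: Cmin = C₀·(f + f²).
≈ 10.500 × (0.3100 + 0.0961) ≈ 10.500 × 0.4061 ≈ 4.264 mg/L.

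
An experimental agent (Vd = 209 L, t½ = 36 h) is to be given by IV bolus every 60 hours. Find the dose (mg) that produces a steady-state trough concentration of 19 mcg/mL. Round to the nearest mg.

τ/t½ = 60/36 ≈ 1.6667, so f = (1/2)^(60/36) ≈ 0.314980.
Cmin,ss = (D/Vd)·f/(1−f), so D = Cmin,ss·Vd·(1−f)/f.
D = 19 × 209 × (1−f)/f ≈ 19 × 209 × 2.17480 ≈ 8636.13 mg.

8636 mg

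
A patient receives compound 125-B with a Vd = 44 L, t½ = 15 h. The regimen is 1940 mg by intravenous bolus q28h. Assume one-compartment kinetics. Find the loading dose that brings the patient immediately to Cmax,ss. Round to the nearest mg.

f = (1/2)^(28/15) ≈ 0.274206; accumulation ratio R = 1/(1−f) ≈ 1.37780.
Loading dose to hit Cmax,ss on first dose: D_load = D_maint·R ≈ 1940 × 1.37780 ≈ 2672.93 mg.

2673 mg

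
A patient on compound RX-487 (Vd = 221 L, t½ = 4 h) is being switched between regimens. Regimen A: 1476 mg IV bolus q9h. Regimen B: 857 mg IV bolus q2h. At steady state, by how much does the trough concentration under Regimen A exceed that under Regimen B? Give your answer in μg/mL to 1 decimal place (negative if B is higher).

Regimen A: f = (1/2)^(9/4) ≈ 0.2102; Cmin,ss = (1476/221)·f/(1−f) ≈ 1.778 μg/mL.
Regimen B: f = (1/2)^(2/4) ≈ 0.7071; Cmin,ss = (857/221)·f/(1−f) ≈ 9.362 μg/mL.
Difference ≈ 1.778 − 9.362 ≈ -7.584 μg/mL.

-7.6 μg/mL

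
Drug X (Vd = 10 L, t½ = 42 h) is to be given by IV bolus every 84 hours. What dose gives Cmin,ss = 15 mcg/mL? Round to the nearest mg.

τ/t½ = 84/42 ≈ 2, so f = (1/2)^(84/42) ≈ 0.250000.
Cmin,ss = (D/Vd)·f/(1−f), so D = Cmin,ss·Vd·(1−f)/f.
D = 15 × 10 × (1−f)/f ≈ 15 × 10 × 3.00000 ≈ 450.00 mg.

450 mg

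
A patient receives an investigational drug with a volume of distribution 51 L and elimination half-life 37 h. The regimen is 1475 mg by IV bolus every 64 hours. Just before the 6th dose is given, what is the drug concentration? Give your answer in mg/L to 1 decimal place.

12.5 mg/L

f = (1/2)^(τ/t½) = (1/2)^(64/37) ≈ 0.3015.
C₀ = D/Vd = 1475/51 ≈ 28.922 mg/L.
Before the 6th dose, 5 doses have been given. Superposition: Cmin = C₀·(f + f² + … + f^5).
≈ 28.922 × (0.3015 + 0.0909 + 0.0274 + 0.0083 + 0.0025) ≈ 28.922 × 0.4306 ≈ 12.454 mg/L.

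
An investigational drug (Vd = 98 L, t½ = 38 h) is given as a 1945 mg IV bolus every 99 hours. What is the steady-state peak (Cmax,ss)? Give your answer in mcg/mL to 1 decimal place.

τ/t½ = 99/38 ≈ 2.6053, so fraction remaining f = (1/2)^(99/38) ≈ 0.1643.
Accumulation ratio R = 1/(1 − f) ≈ 1/0.8357 ≈ 1.1966.
Each bolus raises the concentration by D/Vd = 1945/98 ≈ 19.847 mcg/mL.
Steady-state peak Cmax,ss = C₀·R ≈ 19.847 × 1.1966 ≈ 23.749 mcg/mL.

23.7 mcg/mL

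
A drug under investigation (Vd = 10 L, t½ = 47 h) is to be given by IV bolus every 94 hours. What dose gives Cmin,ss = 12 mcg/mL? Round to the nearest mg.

τ/t½ = 94/47 ≈ 2, so f = (1/2)^(94/47) ≈ 0.250000.
Cmin,ss = (D/Vd)·f/(1−f), so D = Cmin,ss·Vd·(1−f)/f.
D = 12 × 10 × (1−f)/f ≈ 12 × 10 × 3.00000 ≈ 360.00 mg.

360 mg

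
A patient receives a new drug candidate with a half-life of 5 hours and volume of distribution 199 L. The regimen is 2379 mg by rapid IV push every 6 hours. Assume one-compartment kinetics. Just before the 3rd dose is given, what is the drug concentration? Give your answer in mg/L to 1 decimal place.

7.5 mg/L

f = (1/2)^(τ/t½) = (1/2)^(6/5) ≈ 0.4353.
C₀ = D/Vd = 2379/199 ≈ 11.955 mg/L.
Before the 3rd dose, 2 doses have been given. Superposition: Cmin = C₀·(f + f²).
≈ 11.955 × (0.4353 + 0.1895) ≈ 11.955 × 0.6248 ≈ 7.469 mg/L.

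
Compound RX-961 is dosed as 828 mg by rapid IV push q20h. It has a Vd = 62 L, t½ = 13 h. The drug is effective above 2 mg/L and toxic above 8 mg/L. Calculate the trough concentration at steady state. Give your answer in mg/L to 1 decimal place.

Over one 20-h interval, 20/13 ≈ 1.5385 half-lives elapse, leaving f ≈ 0.3443 of each dose.
Each bolus raises the concentration by D/Vd = 828/62 ≈ 13.355 mg/L.
Steady-state trough Cmin,ss = C₀·f/(1−f) ≈ 13.355 × 0.3443/0.6557 ≈ 7.013 mg/L.
Trough 7.0 mg/L vs MEC 2 mg/L: adequate.

7.0 mg/L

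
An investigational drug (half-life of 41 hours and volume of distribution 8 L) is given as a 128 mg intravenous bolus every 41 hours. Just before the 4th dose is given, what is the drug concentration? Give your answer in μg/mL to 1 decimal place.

f = (1/2)^(τ/t½) = (1/2)^(41/41) ≈ 0.5000.
C₀ = D/Vd = 128/8 ≈ 16.000 μg/mL.
Before the 4th dose, 3 doses have been given. Superposition: Cmin = C₀·(f + f² + … + f^3).
≈ 16.000 × (0.5000 + 0.2500 + 0.1250) ≈ 16.000 × 0.8750 ≈ 14.000 μg/mL.

14.0 μg/mL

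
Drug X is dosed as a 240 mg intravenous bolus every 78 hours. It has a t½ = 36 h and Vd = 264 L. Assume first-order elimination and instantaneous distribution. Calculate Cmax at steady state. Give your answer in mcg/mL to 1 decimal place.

1.2 mcg/mL

k = ln2/t½ = ln2/36 ≈ 0.019254 h⁻¹; fraction remaining f = e^(−kτ) = e^(−0.019254×78) ≈ 0.2227.
Accumulation ratio R = 1/(1 − f) ≈ 1/0.7773 ≈ 1.2865.
Single-dose peak C₀ = D/Vd = 240/264 ≈ 0.909 mcg/mL.
Steady-state peak Cmax,ss = C₀·R ≈ 0.909 × 1.2865 ≈ 1.169 mcg/mL.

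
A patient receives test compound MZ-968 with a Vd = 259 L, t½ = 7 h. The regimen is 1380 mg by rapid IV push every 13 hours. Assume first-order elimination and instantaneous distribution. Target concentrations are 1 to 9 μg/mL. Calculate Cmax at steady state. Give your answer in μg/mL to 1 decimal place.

τ/t½ = 13/7 ≈ 1.8571, so fraction remaining f = (1/2)^(13/7) ≈ 0.2760.
At steady state, accumulation factor R = 1/(1 − e^(−kτ)) ≈ 1.3812.
Single-dose peak C₀ = D/Vd = 1380/259 ≈ 5.328 μg/mL.
Steady-state peak Cmax,ss = C₀·R ≈ 5.328 × 1.3812 ≈ 7.359 μg/mL.
Peak 7.4 μg/mL vs MTC 9 μg/mL: below toxic threshold.

7.4 μg/mL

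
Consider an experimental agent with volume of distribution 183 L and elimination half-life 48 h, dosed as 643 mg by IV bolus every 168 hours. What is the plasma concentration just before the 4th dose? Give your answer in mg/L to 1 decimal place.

f = (1/2)^(τ/t½) = (1/2)^(168/48) ≈ 0.0884.
C₀ = D/Vd = 643/183 ≈ 3.514 mg/L.
Before the 4th dose, 3 doses have been given. Superposition: Cmin = C₀·(f + f² + … + f^3).
≈ 3.514 × (0.0884 + 0.0078 + 0.0007) ≈ 3.514 × 0.0969 ≈ 0.341 mg/L.

0.3 mg/L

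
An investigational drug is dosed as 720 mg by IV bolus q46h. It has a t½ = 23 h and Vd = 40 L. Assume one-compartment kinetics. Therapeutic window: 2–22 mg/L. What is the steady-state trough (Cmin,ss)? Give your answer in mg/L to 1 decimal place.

6.0 mg/L

The dosing interval is 2 half-lives, so f = 2^(−2) = 0.25.
Accumulation ratio R = 1/(1 − f) = 1/0.75 = 4/3.
Single-dose peak C₀ = D/Vd = 720/40 = 18 mg/L.
Steady-state peak Cmax,ss = C₀·R = 18 × 4/3 ≈ 24.000 mg/L.
Steady-state trough Cmin,ss = Cmax,ss·f ≈ 24.000 × 0.25 ≈ 6.000 mg/L.
Trough 6.0 mg/L vs MEC 2 mg/L: adequate.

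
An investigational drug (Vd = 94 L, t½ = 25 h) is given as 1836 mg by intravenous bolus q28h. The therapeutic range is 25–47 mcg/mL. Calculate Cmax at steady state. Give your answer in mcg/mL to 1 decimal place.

k = ln2/t½ = ln2/25 ≈ 0.027726 h⁻¹; fraction remaining f = e^(−kτ) = e^(−0.027726×28) ≈ 0.4601.
At steady state, accumulation factor R = 1/(1 − e^(−kτ)) ≈ 1.8522.
Each bolus raises the concentration by D/Vd = 1836/94 ≈ 19.532 mcg/mL.
Steady-state peak Cmax,ss = C₀·R ≈ 19.532 × 1.8522 ≈ 36.177 mcg/mL.
Peak 36.2 mcg/mL vs MTC 47 mcg/mL: below toxic threshold.

36.2 mcg/mL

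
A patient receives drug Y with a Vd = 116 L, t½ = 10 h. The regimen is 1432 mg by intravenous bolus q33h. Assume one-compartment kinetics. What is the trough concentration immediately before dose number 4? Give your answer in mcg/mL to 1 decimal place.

1.4 mcg/mL

f = (1/2)^(τ/t½) = (1/2)^(33/10) ≈ 0.1015.
C₀ = D/Vd = 1432/116 ≈ 12.345 mcg/mL.
Before the 4th dose, 3 doses have been given. Superposition: Cmin = C₀·(f + f² + … + f^3).
≈ 12.345 × (0.1015 + 0.0103 + 0.0010) ≈ 12.345 × 0.1128 ≈ 1.393 mcg/mL.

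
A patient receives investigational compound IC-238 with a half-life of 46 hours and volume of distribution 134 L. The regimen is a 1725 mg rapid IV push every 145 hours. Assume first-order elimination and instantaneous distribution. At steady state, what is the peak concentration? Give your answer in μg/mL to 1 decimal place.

Over one 145-h interval, 145/46 ≈ 3.1522 half-lives elapse, leaving f ≈ 0.1125 of each dose.
Accumulation ratio R = 1/(1 − f) ≈ 1/0.8875 ≈ 1.1268.
Each bolus raises the concentration by D/Vd = 1725/134 ≈ 12.873 μg/mL.
Steady-state peak Cmax,ss = C₀·R ≈ 12.873 × 1.1268 ≈ 14.505 μg/mL.

14.5 μg/mL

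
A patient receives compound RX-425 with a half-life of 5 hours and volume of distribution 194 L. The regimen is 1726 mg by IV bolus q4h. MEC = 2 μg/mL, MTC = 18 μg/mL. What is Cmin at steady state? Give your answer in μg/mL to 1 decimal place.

τ/t½ = 4/5 ≈ 0.8, so fraction remaining f = (1/2)^(4/5) ≈ 0.5743.
At steady state, accumulation factor R = 1/(1 − e^(−kτ)) ≈ 2.3491.
Each bolus raises the concentration by D/Vd = 1726/194 ≈ 8.897 μg/mL.
Steady-state peak Cmax,ss = C₀·R ≈ 8.897 × 2.3491 ≈ 20.900 μg/mL.
One interval later, Cmin,ss = Cmax,ss·e^(−kτ) ≈ 20.900 × 0.5743 ≈ 12.003 μg/mL.
Trough 12.0 μg/mL vs MEC 2 μg/mL: adequate.

12.0 μg/mL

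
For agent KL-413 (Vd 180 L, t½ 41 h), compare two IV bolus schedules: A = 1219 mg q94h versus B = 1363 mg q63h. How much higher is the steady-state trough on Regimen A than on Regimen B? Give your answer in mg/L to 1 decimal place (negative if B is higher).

-2.2 mg/L

Regimen A: f = (1/2)^(94/41) ≈ 0.2041; Cmin,ss = (1219/180)·f/(1−f) ≈ 1.737 mg/L.
Regimen B: f = (1/2)^(63/41) ≈ 0.3447; Cmin,ss = (1363/180)·f/(1−f) ≈ 3.983 mg/L.
Difference ≈ 1.737 − 3.983 ≈ -2.246 mg/L.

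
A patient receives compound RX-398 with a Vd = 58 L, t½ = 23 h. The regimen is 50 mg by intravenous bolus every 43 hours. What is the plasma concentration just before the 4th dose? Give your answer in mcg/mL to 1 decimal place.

f = (1/2)^(τ/t½) = (1/2)^(43/23) ≈ 0.2737.
C₀ = D/Vd = 50/58 ≈ 0.862 mcg/mL.
Before the 4th dose, 3 doses have been given. Superposition: Cmin = C₀·(f + f² + … + f^3).
≈ 0.862 × (0.2737 + 0.0749 + 0.0205) ≈ 0.862 × 0.3691 ≈ 0.318 mcg/mL.

0.3 mcg/mL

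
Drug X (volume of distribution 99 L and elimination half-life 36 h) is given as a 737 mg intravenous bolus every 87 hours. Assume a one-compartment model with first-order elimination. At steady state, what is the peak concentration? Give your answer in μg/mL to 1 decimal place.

9.2 μg/mL

Over one 87-h interval, 87/36 ≈ 2.4167 half-lives elapse, leaving f ≈ 0.1873 of each dose.
Accumulation ratio R = 1/(1 − f) ≈ 1/0.8127 ≈ 1.2305.
Each bolus raises the concentration by D/Vd = 737/99 ≈ 7.444 μg/mL.
Steady-state peak Cmax,ss = C₀·R ≈ 7.444 × 1.2305 ≈ 9.160 μg/mL.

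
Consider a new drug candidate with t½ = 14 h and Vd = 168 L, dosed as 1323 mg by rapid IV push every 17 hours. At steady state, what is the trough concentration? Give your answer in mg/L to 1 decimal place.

6.0 mg/L

Over one 17-h interval, 17/14 ≈ 1.2143 half-lives elapse, leaving f ≈ 0.4310 of each dose.
Single-dose peak C₀ = D/Vd = 1323/168 ≈ 7.875 mg/L.
Steady-state trough Cmin,ss = C₀·f/(1−f) ≈ 7.875 × 0.4310/0.5690 ≈ 5.965 mg/L.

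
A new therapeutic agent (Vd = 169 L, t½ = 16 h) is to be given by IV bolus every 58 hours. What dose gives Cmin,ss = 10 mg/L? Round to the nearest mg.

19161 mg

τ/t½ = 58/16 ≈ 3.625, so f = (1/2)^(58/16) ≈ 0.081052.
Cmin,ss = (D/Vd)·f/(1−f), so D = Cmin,ss·Vd·(1−f)/f.
D = 10 × 169 × (1−f)/f ≈ 10 × 169 × 11.33776 ≈ 19160.81 mg.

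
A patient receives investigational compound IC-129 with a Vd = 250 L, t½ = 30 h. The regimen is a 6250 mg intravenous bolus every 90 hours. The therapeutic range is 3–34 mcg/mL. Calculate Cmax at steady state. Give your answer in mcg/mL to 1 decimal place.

28.6 mcg/mL

The dosing interval is 3 half-lives, so f = 2^(−3) = 0.125.
Accumulation ratio R = 1/(1 − f) = 1/0.875 = 8/7.
Single-dose peak C₀ = D/Vd = 6250/250 = 25 mcg/mL.
Steady-state peak Cmax,ss = C₀·R = 25 × 8/7 ≈ 28.571 mcg/mL.
Peak 28.6 mcg/mL vs MTC 34 mcg/mL: below toxic threshold.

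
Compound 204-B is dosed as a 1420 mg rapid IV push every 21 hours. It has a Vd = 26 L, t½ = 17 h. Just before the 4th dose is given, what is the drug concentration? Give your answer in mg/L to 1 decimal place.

f = (1/2)^(τ/t½) = (1/2)^(21/17) ≈ 0.4248.
C₀ = D/Vd = 1420/26 ≈ 54.615 mg/L.
Before the 4th dose, 3 doses have been given. Superposition: Cmin = C₀·(f + f² + … + f^3).
≈ 54.615 × (0.4248 + 0.1805 + 0.0767) ≈ 54.615 × 0.6820 ≈ 37.247 mg/L.

37.2 mg/L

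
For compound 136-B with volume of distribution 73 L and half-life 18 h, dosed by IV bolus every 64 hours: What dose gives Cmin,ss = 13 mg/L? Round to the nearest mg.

10209 mg

τ/t½ = 64/18 ≈ 3.5556, so f = (1/2)^(64/18) ≈ 0.085049.
Cmin,ss = (D/Vd)·f/(1−f), so D = Cmin,ss·Vd·(1−f)/f.
D = 13 × 73 × (1−f)/f ≈ 13 × 73 × 10.75793 ≈ 10209.28 mg.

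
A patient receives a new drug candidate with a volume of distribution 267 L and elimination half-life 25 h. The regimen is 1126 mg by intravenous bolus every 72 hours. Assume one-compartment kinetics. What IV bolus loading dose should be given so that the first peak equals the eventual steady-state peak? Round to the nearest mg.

1303 mg

f = (1/2)^(72/25) ≈ 0.135842; accumulation ratio R = 1/(1−f) ≈ 1.15720.
Loading dose to hit Cmax,ss on first dose: D_load = D_maint·R ≈ 1126 × 1.15720 ≈ 1303.01 mg.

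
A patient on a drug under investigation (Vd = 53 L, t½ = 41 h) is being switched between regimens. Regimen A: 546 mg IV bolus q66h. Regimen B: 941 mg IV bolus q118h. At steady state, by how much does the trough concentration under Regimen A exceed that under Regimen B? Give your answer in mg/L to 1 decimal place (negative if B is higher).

2.2 mg/L

Regimen A: f = (1/2)^(66/41) ≈ 0.3277; Cmin,ss = (546/53)·f/(1−f) ≈ 5.021 mg/L.
Regimen B: f = (1/2)^(118/41) ≈ 0.1360; Cmin,ss = (941/53)·f/(1−f) ≈ 2.795 mg/L.
Difference ≈ 5.021 − 2.795 ≈ 2.226 mg/L.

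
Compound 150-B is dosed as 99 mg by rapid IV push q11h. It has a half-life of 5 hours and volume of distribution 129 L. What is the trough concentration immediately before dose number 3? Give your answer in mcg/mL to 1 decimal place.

0.2 mcg/mL

f = (1/2)^(τ/t½) = (1/2)^(11/5) ≈ 0.2176.
C₀ = D/Vd = 99/129 ≈ 0.767 mcg/mL.
Before the 3rd dose, 2 doses have been given. Superposition: Cmin = C₀·(f + f²).
≈ 0.767 × (0.2176 + 0.0473) ≈ 0.767 × 0.2649 ≈ 0.203 mcg/mL.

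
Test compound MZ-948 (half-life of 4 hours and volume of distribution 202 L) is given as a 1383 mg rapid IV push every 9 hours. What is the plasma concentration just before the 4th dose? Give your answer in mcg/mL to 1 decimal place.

1.8 mcg/mL

f = (1/2)^(τ/t½) = (1/2)^(9/4) ≈ 0.2102.
C₀ = D/Vd = 1383/202 ≈ 6.847 mcg/mL.
Before the 4th dose, 3 doses have been given. Superposition: Cmin = C₀·(f + f² + … + f^3).
≈ 6.847 × (0.2102 + 0.0442 + 0.0093) ≈ 6.847 × 0.2637 ≈ 1.806 mcg/mL.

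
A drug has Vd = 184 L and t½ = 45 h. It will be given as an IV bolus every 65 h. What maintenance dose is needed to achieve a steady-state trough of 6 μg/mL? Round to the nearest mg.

1901 mg

τ/t½ = 65/45 ≈ 1.4444, so f = (1/2)^(65/45) ≈ 0.367434.
Cmin,ss = (D/Vd)·f/(1−f), so D = Cmin,ss·Vd·(1−f)/f.
D = 6 × 184 × (1−f)/f ≈ 6 × 184 × 1.72158 ≈ 1900.62 mg.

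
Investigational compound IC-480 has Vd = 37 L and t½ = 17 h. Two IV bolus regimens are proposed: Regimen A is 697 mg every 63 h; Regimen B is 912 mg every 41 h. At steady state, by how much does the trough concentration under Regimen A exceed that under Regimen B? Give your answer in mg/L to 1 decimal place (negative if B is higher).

Regimen A: f = (1/2)^(63/17) ≈ 0.0766; Cmin,ss = (697/37)·f/(1−f) ≈ 1.563 mg/L.
Regimen B: f = (1/2)^(41/17) ≈ 0.1879; Cmin,ss = (912/37)·f/(1−f) ≈ 5.703 mg/L.
Difference ≈ 1.563 − 5.703 ≈ -4.140 mg/L.

-4.1 mg/L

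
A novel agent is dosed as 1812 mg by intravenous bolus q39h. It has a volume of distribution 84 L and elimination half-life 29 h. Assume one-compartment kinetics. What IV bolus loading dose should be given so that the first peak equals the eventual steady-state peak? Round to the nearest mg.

f = (1/2)^(39/29) ≈ 0.393701; accumulation ratio R = 1/(1−f) ≈ 1.64935.
Loading dose to hit Cmax,ss on first dose: D_load = D_maint·R ≈ 1812 × 1.64935 ≈ 2988.62 mg.

2989 mg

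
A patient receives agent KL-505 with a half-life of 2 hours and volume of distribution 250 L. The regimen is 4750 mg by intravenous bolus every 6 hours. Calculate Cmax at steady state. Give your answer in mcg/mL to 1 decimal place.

The dosing interval is 3 half-lives, so f = 2^(−3) = 0.125.
Accumulation ratio R = 1/(1 − f) = 1/0.875 = 8/7.
Single-dose peak C₀ = D/Vd = 4750/250 = 19 mcg/mL.
Steady-state peak Cmax,ss = C₀·R = 19 × 8/7 ≈ 21.714 mcg/mL.

21.7 mcg/mL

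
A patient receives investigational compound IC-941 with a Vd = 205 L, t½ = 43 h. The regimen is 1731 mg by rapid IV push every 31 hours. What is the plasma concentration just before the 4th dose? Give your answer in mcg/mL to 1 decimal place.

f = (1/2)^(τ/t½) = (1/2)^(31/43) ≈ 0.6067.
C₀ = D/Vd = 1731/205 ≈ 8.444 mcg/mL.
Before the 4th dose, 3 doses have been given. Superposition: Cmin = C₀·(f + f² + … + f^3).
≈ 8.444 × (0.6067 + 0.3681 + 0.2233) ≈ 8.444 × 1.1981 ≈ 10.117 mcg/mL.

10.1 mcg/mL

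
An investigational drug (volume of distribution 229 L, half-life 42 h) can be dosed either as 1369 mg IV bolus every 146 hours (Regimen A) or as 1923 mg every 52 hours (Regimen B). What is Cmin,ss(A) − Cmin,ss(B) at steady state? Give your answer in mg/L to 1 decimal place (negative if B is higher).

-5.6 mg/L

Regimen A: f = (1/2)^(146/42) ≈ 0.0899; Cmin,ss = (1369/229)·f/(1−f) ≈ 0.591 mg/L.
Regimen B: f = (1/2)^(52/42) ≈ 0.4239; Cmin,ss = (1923/229)·f/(1−f) ≈ 6.179 mg/L.
Difference ≈ 0.591 − 6.179 ≈ -5.588 mg/L.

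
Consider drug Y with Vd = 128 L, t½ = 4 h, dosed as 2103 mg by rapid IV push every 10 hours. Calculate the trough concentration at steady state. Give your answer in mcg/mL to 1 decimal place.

τ/t½ = 10/4 ≈ 2.5, so fraction remaining f = (1/2)^(10/4) ≈ 0.1768.
Each bolus raises the concentration by D/Vd = 2103/128 ≈ 16.430 mcg/mL.
Steady-state trough Cmin,ss = C₀·f/(1−f) ≈ 16.430 × 0.1768/0.8232 ≈ 3.529 mcg/mL.

3.5 mcg/mL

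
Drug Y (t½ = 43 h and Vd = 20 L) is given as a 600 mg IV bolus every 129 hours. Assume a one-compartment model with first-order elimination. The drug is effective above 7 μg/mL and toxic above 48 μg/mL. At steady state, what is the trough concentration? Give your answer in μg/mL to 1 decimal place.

The dosing interval is 3 half-lives, so f = 2^(−3) = 0.125.
Accumulation ratio R = 1/(1 − f) = 1/0.875 = 8/7.
Single-dose peak C₀ = D/Vd = 600/20 = 30 μg/mL.
Steady-state peak Cmax,ss = C₀·R = 30 × 8/7 ≈ 34.286 μg/mL.
Steady-state trough Cmin,ss = Cmax,ss·f ≈ 34.286 × 0.125 ≈ 4.286 μg/mL.
Trough 4.3 μg/mL vs MEC 7 μg/mL: subtherapeutic.

4.3 μg/mL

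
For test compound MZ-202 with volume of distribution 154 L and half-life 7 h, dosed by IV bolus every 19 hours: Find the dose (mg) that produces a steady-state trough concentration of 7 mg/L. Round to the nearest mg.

τ/t½ = 19/7 ≈ 2.7143, so f = (1/2)^(19/7) ≈ 0.152377.
Cmin,ss = (D/Vd)·f/(1−f), so D = Cmin,ss·Vd·(1−f)/f.
D = 7 × 154 × (1−f)/f ≈ 7 × 154 × 5.56267 ≈ 5996.56 mg.

5997 mg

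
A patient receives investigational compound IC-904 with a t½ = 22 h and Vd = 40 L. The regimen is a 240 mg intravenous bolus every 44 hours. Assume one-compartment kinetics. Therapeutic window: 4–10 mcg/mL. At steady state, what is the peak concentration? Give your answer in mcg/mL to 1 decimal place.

The dosing interval is 2 half-lives, so f = 2^(−2) = 0.25.
At steady state, R = 1/(1 − 0.25) = 4/3.
Single-dose peak C₀ = D/Vd = 240/40 = 6 mcg/mL.
Steady-state peak Cmax,ss = C₀·R = 6 × 4/3 ≈ 8.000 mcg/mL.
Peak 8.0 mcg/mL vs MTC 10 mcg/mL: below toxic threshold.

8.0 mcg/mL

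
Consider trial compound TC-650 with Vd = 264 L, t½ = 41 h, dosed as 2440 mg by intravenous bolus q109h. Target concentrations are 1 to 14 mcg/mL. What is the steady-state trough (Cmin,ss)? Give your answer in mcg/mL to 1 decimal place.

k = ln2/t½ = ln2/41 ≈ 0.016906 h⁻¹; fraction remaining f = e^(−kτ) = e^(−0.016906×109) ≈ 0.1584.
At steady state, accumulation factor R = 1/(1 − e^(−kτ)) ≈ 1.1882.
Each bolus raises the concentration by D/Vd = 2440/264 ≈ 9.242 mcg/mL.
Steady-state peak Cmax,ss = C₀·R ≈ 9.242 × 1.1882 ≈ 10.981 mcg/mL.
Steady-state trough Cmin,ss = Cmax,ss·f ≈ 10.981 × 0.1584 ≈ 1.739 mcg/mL.
Trough 1.7 mcg/mL vs MEC 1 mcg/mL: adequate.

1.7 mcg/mL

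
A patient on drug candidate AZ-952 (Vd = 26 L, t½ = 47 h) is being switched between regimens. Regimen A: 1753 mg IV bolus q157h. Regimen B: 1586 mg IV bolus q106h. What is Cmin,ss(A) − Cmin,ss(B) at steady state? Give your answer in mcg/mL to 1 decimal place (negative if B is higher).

-8.8 mcg/mL

Regimen A: f = (1/2)^(157/47) ≈ 0.0987; Cmin,ss = (1753/26)·f/(1−f) ≈ 7.383 mcg/mL.
Regimen B: f = (1/2)^(106/47) ≈ 0.2095; Cmin,ss = (1586/26)·f/(1−f) ≈ 16.166 mcg/mL.
Difference ≈ 7.383 − 16.166 ≈ -8.783 mcg/mL.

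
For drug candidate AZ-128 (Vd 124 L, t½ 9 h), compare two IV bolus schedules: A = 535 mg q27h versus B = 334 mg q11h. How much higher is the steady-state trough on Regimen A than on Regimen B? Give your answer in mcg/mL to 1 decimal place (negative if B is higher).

Regimen A: f = (1/2)^(27/9) ≈ 0.1250; Cmin,ss = (535/124)·f/(1−f) ≈ 0.616 mcg/mL.
Regimen B: f = (1/2)^(11/9) ≈ 0.4286; Cmin,ss = (334/124)·f/(1−f) ≈ 2.020 mcg/mL.
Difference ≈ 0.616 − 2.020 ≈ -1.404 mcg/mL.

-1.4 mcg/mL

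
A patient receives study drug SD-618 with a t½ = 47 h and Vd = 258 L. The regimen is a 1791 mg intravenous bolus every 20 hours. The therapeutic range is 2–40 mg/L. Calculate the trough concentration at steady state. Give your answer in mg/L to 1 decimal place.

20.2 mg/L

τ/t½ = 20/47 ≈ 0.42553, so fraction remaining f = (1/2)^(20/47) ≈ 0.7446.
Each bolus raises the concentration by D/Vd = 1791/258 ≈ 6.942 mg/L.
Steady-state trough Cmin,ss = C₀·f/(1−f) ≈ 6.942 × 0.7446/0.2554 ≈ 20.239 mg/L.
Trough 20.2 mg/L vs MEC 2 mg/L: adequate.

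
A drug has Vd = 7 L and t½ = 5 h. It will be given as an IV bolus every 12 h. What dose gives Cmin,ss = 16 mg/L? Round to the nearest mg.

τ/t½ = 12/5 ≈ 2.4, so f = (1/2)^(12/5) ≈ 0.189465.
Cmin,ss = (D/Vd)·f/(1−f), so D = Cmin,ss·Vd·(1−f)/f.
D = 16 × 7 × (1−f)/f ≈ 16 × 7 × 4.27802 ≈ 479.14 mg.

479 mg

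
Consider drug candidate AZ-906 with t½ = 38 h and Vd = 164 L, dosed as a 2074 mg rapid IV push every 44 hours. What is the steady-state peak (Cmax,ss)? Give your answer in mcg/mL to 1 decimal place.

Over one 44-h interval, 44/38 ≈ 1.1579 half-lives elapse, leaving f ≈ 0.4482 of each dose.
At steady state, accumulation factor R = 1/(1 − e^(−kτ)) ≈ 1.8123.
Single-dose peak C₀ = D/Vd = 2074/164 ≈ 12.646 mcg/mL.
Cmax,ss = C₀/(1 − f) ≈ 12.646/0.5518 ≈ 22.918 mcg/mL.

22.9 mcg/mL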